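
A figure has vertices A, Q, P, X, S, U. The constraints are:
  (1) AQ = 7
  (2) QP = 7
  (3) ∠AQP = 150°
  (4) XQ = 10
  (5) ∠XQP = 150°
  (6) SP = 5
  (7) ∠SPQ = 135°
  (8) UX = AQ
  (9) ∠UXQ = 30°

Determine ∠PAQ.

Step 1: By the law of cosines on triangle AQP: AP² = 7² + 7² − 2·7·7·cos(150°) = 182.87, so AP ≈ 13.52.
Step 2: By the inverse law of cosines on triangle PAQ: cos(∠PAQ) = (13.52² + 7² − 7²) / (2·13.52·7) = 182.87/189.32 = 0.9659, so ∠PAQ = 15°.

Therefore, the measure of angle ∠PAQ = 15°.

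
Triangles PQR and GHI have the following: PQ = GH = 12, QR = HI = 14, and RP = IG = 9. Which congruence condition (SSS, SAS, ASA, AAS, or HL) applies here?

The given information matches SSS: All three pairs of corresponding sides are equal (Side-Side-Side).

SSS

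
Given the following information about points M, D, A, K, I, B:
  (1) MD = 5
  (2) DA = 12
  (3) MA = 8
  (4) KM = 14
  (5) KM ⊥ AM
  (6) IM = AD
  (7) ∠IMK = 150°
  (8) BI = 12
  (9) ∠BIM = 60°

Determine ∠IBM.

From the given relations: IM = AD = 12.
Step 1: By the law of cosines on triangle BIM: BM² = 12² + 12² − 2·12·12·cos(60°) = 144, so BM = 12.
Step 2: By the inverse law of cosines on triangle IBM: cos(∠IBM) = (12² + 12² − 12²) / (2·12·12) = 144/288 = 0.5, so ∠IBM = 60°.

Therefore, the measure of angle ∠IBM = 60°.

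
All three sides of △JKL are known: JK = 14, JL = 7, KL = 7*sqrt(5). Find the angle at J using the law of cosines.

cos(J) = (14² + 7² - (7*sqrt(5))²) / (2 × 14 × 7) = 0, so J = arccos(0) = 90°.

90°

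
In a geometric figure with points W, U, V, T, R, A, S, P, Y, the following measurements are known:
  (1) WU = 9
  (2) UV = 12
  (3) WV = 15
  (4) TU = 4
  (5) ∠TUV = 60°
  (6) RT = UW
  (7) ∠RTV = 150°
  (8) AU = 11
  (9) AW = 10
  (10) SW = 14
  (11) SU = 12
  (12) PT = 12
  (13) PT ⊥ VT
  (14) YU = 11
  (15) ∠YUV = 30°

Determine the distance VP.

Step 1: By the law of cosines on triangle VUT: VT² = 12² + 4² − 2·12·4·cos(60°) = 112, so VT = 4·√7.
Step 2: By the law of cosines on triangle VTP: VP² = (4·√7)² + 12² − 2·4·√7·12·cos(90°) = 256, so VP = 16.

Therefore, the length of VP = 16.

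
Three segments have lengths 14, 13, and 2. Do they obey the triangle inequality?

For three segments to close into a triangle, no single side can be as long as the other two combined.
The longest side is 14, and 2 + 13 = 15 > 14.
A triangle can be formed.

Yes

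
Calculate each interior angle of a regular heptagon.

Each interior angle of a regular n-gon is (n - 2) * 180 / n.
For n = 7: (7 - 2) * 180 / 7 = 900/7 = 900/7 degrees.

900/7 degrees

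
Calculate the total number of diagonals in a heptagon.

Each of the 7 vertices connects to 4 non-adjacent vertices via diagonals.
Total connections = 7 × 4 = 28, but each diagonal is counted twice.
Number of diagonals = 28 / 2 = 14.

14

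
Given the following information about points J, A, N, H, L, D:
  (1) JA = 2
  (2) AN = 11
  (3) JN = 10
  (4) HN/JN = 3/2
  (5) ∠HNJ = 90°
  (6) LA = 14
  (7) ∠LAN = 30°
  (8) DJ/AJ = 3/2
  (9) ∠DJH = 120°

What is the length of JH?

From the given relations: HN = 3/2·JN = 3/2·10 = 15.
Step 1: By the law of cosines on triangle JNH: JH² = 10² + 15² − 2·10·15·cos(90°) = 325, so JH = 5·√13.

Therefore, the length of JH = 5·√13.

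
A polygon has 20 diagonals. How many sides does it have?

Using d = n(n - 3)/2, we solve 20 = n(n - 3)/2.
So n(n - 3) = 40.
Testing n = 8: 8 * 5 = 40 = 40. Correct.
The polygon has 8 sides.

8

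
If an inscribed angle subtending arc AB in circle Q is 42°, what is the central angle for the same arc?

Central angle = 2 × 42° = 84° (inscribed angle theorem).

84°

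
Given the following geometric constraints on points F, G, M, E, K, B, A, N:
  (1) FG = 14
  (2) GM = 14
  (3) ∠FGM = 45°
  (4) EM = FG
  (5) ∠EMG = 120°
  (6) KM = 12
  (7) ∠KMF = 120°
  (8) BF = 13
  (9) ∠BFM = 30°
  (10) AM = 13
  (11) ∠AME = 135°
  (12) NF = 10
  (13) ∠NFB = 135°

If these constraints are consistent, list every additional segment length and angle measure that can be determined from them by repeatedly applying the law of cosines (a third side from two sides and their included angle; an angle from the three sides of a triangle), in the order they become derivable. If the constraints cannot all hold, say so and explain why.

The constraints are consistent. Derivable facts, in order:
After 1 step:
- BN ≈ 21.28
- EA ≈ 24.95
- FM ≈ 10.72
- GE = 14·√3
After 2 steps:
- FK ≈ 19.68
- MB ≈ 6.52
- ∠AEM = 21.62°
- ∠BNF = 25.59°
- ∠EAM = 23.38°
- ∠EGM = 30°
- ∠FBN = 19.41°
- ∠FMG = 67.5°
- ∠GEM = 30°
- ∠GFM = 67.5°
After 3 steps:
- ∠BMF = 94.78°
- ∠FBM = 55.22°
- ∠FKM = 28.13°
- ∠KFM = 31.87°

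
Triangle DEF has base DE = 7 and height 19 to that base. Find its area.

Area = (1/2) * base * height
Area = (1/2) * 7 * 19
Area = 133/2

133/2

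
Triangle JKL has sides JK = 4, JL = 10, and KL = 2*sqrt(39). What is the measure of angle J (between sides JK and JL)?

When all three sides of a triangle are known, the law of cosines can be rearranged to find any angle.
cos(C) = (a² + b² - c²) / (2ab) gives cos(J) = -1/2.
Taking the inverse cosine: J = 120°.

120°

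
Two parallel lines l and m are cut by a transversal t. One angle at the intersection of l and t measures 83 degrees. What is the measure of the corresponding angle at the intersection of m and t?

Corresponding angles are equal: 83 degrees.

83 degrees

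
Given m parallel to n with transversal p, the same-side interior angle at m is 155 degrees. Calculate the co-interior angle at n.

Co-interior angles sum to 180: 180 - 155 = 25 degrees.

25 degrees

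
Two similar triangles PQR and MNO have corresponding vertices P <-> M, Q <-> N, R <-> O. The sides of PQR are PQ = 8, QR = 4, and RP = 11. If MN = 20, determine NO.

k = 20/8 = 5/2. NO = 5/2 * 4 = 10.

10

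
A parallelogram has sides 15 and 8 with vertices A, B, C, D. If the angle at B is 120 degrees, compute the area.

Area = a * b * sin(theta)
Area = 15 * 8 * sin(120 degrees)
Area = 120 * sqrt(3)/2
Area = 60*sqrt(3)

60*sqrt(3)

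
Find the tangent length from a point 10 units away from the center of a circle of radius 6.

Let T be the point of tangency. Then CT ⊥ XT (radius ⊥ tangent).
In right triangle CTX: CX² = CT² + XT²
10² = 6² + XT²
XT² = 64, XT = 8

8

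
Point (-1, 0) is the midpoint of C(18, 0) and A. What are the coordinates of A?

Using the midpoint formula: M = ((x1 + x2)/2, (y1 + y2)/2)
We know M = (-1, 0) and C = (18, 0)
For x: -1 = (18 + x2)/2, so x2 = 2*-1 - 18 = -20
For y: 0 = (0 + y2)/2, so y2 = 2*0 - 0 = 0
A = (-20, 0)

(-20, 0)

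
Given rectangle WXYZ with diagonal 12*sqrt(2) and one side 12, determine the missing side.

The diagonal of a rectangle forms a right triangle with the two sides.
Rearranging the Pythagorean theorem: missing side = sqrt(d^2 - known^2).
= sqrt(288 - 144) = sqrt(144) = 12.

12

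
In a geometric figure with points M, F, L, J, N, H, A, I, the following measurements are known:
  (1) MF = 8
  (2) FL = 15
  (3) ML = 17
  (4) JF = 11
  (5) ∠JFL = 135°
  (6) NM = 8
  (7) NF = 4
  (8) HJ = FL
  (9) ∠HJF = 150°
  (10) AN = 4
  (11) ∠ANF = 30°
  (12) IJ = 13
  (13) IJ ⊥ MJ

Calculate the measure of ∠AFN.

Step 1: By the law of cosines on triangle FNA: FA² = 4² + 4² − 2·4·4·cos(30°) = 4.29, so FA ≈ 2.07.
Step 2: By the inverse law of cosines on triangle AFN: cos(∠AFN) = (2.07² + 4² − 4²) / (2·2.07·4) = 4.29/16.56 = 0.2588, so ∠AFN = 75°.

Therefore, the measure of angle ∠AFN = 75°.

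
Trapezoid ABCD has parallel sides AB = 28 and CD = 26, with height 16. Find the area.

Area = (28 + 26) * 16 / 2 = 864 / 2 = 432

432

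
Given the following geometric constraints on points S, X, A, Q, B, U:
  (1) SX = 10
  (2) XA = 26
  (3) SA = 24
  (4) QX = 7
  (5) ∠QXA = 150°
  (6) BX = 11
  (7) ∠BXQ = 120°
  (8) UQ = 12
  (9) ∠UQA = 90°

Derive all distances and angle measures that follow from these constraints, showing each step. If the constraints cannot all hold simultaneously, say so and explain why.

The constraints are consistent.

Step 1: From AX = 26, XQ = 7, and ∠AXQ = 150°, by the law of cosines:
  AQ² = AX² + XQ² - 2·AX·XQ·cos(150°) = 676 + 49 + 315.2 = 1040
  AQ ≈ 32.25

Step 2: From QX = 7, XB = 11, and ∠QXB = 120°, by the law of cosines:
  QB² = QX² + XB² - 2·QX·XB·cos(120°) = 49 + 121 + 77 = 247
  QB ≈ 15.72

Step 3: From SA = 24, SX = 10, AX = 26, by the inverse law of cosines:
  cos(∠ASX) = (SA² + SX² - AX²) / (2·SA·SX)
  ∠ASX = 90°

Step 4: From XA = 26, XS = 10, AS = 24, by the inverse law of cosines:
  cos(∠AXS) = (XA² + XS² - AS²) / (2·XA·XS)
  ∠AXS = 67.38°

Step 5: From AS = 24, AX = 26, SX = 10, by the inverse law of cosines:
  cos(∠SAX) = (AS² + AX² - SX²) / (2·AS·AX)
  ∠SAX = 22.62°

Step 6: From AQ = 32.25, QU = 12, and ∠AQU = 90°, by the law of cosines:
  AU² = AQ² + QU² - 2·AQ·QU·cos(90°) = 1040 + 144 - 0 = 1184
  AU ≈ 34.41

Step 7: From AQ = 32.25, AX = 26, QX = 7, by the inverse law of cosines:
  cos(∠QAX) = (AQ² + AX² - QX²) / (2·AQ·AX)
  ∠QAX = 6.23°

Step 8: From QA = 32.25, QX = 7, AX = 26, by the inverse law of cosines:
  cos(∠AQX) = (QA² + QX² - AX²) / (2·QA·QX)
  ∠AQX = 23.77°

Step 9: From QB = 15.72, QX = 7, BX = 11, by the inverse law of cosines:
  cos(∠BQX) = (QB² + QX² - BX²) / (2·QB·QX)
  ∠BQX = 37.31°

Step 10: From BQ = 15.72, BX = 11, QX = 7, by the inverse law of cosines:
  cos(∠QBX) = (BQ² + BX² - QX²) / (2·BQ·BX)
  ∠QBX = 22.69°

Step 11: From AQ = 32.25, AU = 34.41, QU = 12, by the inverse law of cosines:
  cos(∠QAU) = (AQ² + AU² - QU²) / (2·AQ·AU)
  ∠QAU = 20.41°

Step 12: From UA = 34.41, UQ = 12, AQ = 32.25, by the inverse law of cosines:
  cos(∠AUQ) = (UA² + UQ² - AQ²) / (2·UA·UQ)
  ∠AUQ = 69.59°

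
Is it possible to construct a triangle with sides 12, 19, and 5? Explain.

Check the triangle inequality: 12 + 5 = 17 ≤ 19.
Since the sum of two sides does not exceed the third, no triangle can be formed.

No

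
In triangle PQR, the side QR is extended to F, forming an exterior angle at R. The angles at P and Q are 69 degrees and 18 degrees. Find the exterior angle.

The interior angle at R is 180 - 69 - 18 = 93 degrees.
The exterior angle and interior angle at R are supplementary:
Exterior angle = 180 - 93 = 87 degrees.

87 degrees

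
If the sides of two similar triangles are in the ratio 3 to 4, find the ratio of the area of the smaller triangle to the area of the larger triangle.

Area scales with the square of linear dimensions. If every length is multiplied by 3/4, then the area is multiplied by (3/4)^2 = 9/16.
The area ratio is 9:16.

9:16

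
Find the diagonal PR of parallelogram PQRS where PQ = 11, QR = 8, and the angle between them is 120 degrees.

The diagonal of a parallelogram can be found by treating two adjacent sides and the diagonal as a triangle.
Applying the law of cosines with sides 11, 8 and included angle 120°:
d^2 = 121 + 64 - 176*cos(120°) = 273
d = sqrt(273)

sqrt(273)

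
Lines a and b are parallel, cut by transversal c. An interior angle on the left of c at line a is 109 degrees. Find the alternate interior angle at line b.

Alternate interior angles are equal: 109 degrees.

109 degrees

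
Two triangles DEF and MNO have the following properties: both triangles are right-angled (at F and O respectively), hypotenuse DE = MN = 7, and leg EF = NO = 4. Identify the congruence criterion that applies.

Consider the given information: both triangles are right-angled (at F and O respectively), hypotenuse DE = MN = 7, and leg EF = NO = 4
This is not ASA or AAS: ASA requires two angles and the side between them. AAS requires two angles and a non-included side.
The correct criterion is HL. The hypotenuse and one leg of two right triangles are equal (Hypotenuse-Leg).

HL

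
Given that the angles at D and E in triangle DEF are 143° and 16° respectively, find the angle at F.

The interior angles sum to 180°: angle F = 180 - 143 - 16 = 21°.
The triangle is obtuse (angles 143°, 16°, 21°).

21 degrees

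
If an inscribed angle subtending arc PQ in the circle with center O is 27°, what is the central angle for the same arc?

By the inscribed angle theorem, the central angle is twice the inscribed angle.
Central angle = 2 × 27° = 54°

54°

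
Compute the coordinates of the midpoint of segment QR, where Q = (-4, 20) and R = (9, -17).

The midpoint is the point halfway along the segment.
Move half the horizontal distance: -4 + (9 - -4)/2 = -4 + 13/2 = 5/2
Move half the vertical distance: 20 + (-17 - 20)/2 = 20 + -37/2 = 3/2
Midpoint = (5/2, 3/2)

(5/2, 3/2)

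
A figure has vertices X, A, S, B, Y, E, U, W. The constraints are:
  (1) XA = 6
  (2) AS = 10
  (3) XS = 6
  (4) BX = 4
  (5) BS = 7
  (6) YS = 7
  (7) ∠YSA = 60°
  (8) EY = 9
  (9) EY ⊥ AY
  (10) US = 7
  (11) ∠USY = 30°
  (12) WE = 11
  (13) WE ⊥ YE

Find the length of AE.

Step 1: By the law of cosines on triangle ASY: AY² = 10² + 7² − 2·10·7·cos(60°) = 79, so AY = √79.
Step 2: By the law of cosines on triangle AYE: AE² = √79² + 9² − 2·√79·9·cos(90°) = 160, so AE = 4·√10.

Therefore, the length of AE = 4·√10.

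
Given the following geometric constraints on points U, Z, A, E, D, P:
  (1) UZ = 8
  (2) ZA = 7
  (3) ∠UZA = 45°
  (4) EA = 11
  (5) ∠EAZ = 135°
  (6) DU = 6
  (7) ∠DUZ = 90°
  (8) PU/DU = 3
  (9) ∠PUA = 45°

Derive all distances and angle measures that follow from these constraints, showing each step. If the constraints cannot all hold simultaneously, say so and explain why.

The constraints are consistent.

From the given relations:
  PU = 3·DU = 3·6 = 18

Step 1: From UZ = 8, ZA = 7, and ∠UZA = 45°, by the law of cosines:
  UA² = UZ² + ZA² - 2·UZ·ZA·cos(45°) = 64 + 49 - 79.2 = 33.8
  UA ≈ 5.81

Step 2: From ZA = 7, AE = 11, and ∠ZAE = 135°, by the law of cosines:
  ZE² = ZA² + AE² - 2·ZA·AE·cos(135°) = 49 + 121 + 108.9 = 278.9
  ZE ≈ 16.7

Step 3: From ZU = 8, UD = 6, and ∠ZUD = 90°, by the law of cosines:
  ZD² = ZU² + UD² - 2·ZU·UD·cos(90°) = 64 + 36 - 0 = 100
  ZD = 10

Step 4: From AU = 5.81, UP = 18, and ∠AUP = 45°, by the law of cosines:
  AP² = AU² + UP² - 2·AU·UP·cos(45°) = 33.8 + 324 - 148 = 209.8
  AP ≈ 14.48

Step 5: From UA = 5.81, UZ = 8, AZ = 7, by the inverse law of cosines:
  cos(∠AUZ) = (UA² + UZ² - AZ²) / (2·UA·UZ)
  ∠AUZ = 58.36°

Step 6: From ZA = 7, ZE = 16.7, AE = 11, by the inverse law of cosines:
  cos(∠AZE) = (ZA² + ZE² - AE²) / (2·ZA·ZE)
  ∠AZE = 27.76°

Step 7: From ZD = 10, ZU = 8, DU = 6, by the inverse law of cosines:
  cos(∠DZU) = (ZD² + ZU² - DU²) / (2·ZD·ZU)
  ∠DZU = 36.87°

Step 8: From AU = 5.81, AZ = 7, UZ = 8, by the inverse law of cosines:
  cos(∠UAZ) = (AU² + AZ² - UZ²) / (2·AU·AZ)
  ∠UAZ = 76.64°

Step 9: From EA = 11, EZ = 16.7, AZ = 7, by the inverse law of cosines:
  cos(∠AEZ) = (EA² + EZ² - AZ²) / (2·EA·EZ)
  ∠AEZ = 17.24°

Step 10: From DU = 6, DZ = 10, UZ = 8, by the inverse law of cosines:
  cos(∠UDZ) = (DU² + DZ² - UZ²) / (2·DU·DZ)
  ∠UDZ = 53.13°

Step 11: From AP = 14.48, AU = 5.81, PU = 18, by the inverse law of cosines:
  cos(∠PAU) = (AP² + AU² - PU²) / (2·AP·AU)
  ∠PAU = 118.51°

Step 12: From PA = 14.48, PU = 18, AU = 5.81, by the inverse law of cosines:
  cos(∠APU) = (PA² + PU² - AU²) / (2·PA·PU)
  ∠APU = 16.49°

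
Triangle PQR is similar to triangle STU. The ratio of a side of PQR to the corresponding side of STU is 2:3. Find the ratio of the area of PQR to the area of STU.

Area scales with the square of linear dimensions. If every length is multiplied by 2/3, then the area is multiplied by (2/3)^2 = 4/9.
The area ratio is 4:9.

4:9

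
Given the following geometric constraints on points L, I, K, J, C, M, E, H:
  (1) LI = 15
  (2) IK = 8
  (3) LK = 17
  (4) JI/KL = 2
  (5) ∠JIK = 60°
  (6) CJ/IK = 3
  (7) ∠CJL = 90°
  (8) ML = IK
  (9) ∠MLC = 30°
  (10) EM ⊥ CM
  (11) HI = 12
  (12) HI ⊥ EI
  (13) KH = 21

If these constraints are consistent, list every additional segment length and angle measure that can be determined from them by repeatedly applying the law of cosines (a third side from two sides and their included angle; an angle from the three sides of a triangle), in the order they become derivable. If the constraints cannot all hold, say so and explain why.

These constraints are not satisfiable: by the triangle inequality in triangle IKH, (2) IK = 8 and (11) HI = 12 force KH ≤ 8 + 12 = 20, but (13) says KH = 21. No planar figure meets all of them, so nothing further can be derived.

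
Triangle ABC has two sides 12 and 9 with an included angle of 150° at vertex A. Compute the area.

When two sides and the included angle are known, the area formula is (1/2)ab sin(C).
The height from one side to the opposite vertex is 9 sin(150°) = 9/2.
Area = (1/2) * 12 * 9/2 = 27.

27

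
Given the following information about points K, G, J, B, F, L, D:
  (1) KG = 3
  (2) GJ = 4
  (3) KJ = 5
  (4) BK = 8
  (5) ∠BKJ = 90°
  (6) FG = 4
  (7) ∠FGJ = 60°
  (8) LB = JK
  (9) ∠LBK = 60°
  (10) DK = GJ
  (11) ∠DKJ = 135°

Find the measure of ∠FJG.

Step 1: By the law of cosines on triangle JGF: JF² = 4² + 4² − 2·4·4·cos(60°) = 16, so JF = 4.
Step 2: By the inverse law of cosines on triangle FJG: cos(∠FJG) = (4² + 4² − 4²) / (2·4·4) = 16/32 = 0.5, so ∠FJG = 60°.

Therefore, the measure of angle ∠FJG = 60°.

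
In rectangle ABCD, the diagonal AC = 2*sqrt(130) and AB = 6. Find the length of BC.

The diagonal of a rectangle forms a right triangle with the two sides.
Rearranging the Pythagorean theorem: missing side = sqrt(d^2 - known^2).
= sqrt(520 - 36) = sqrt(484) = 22.

22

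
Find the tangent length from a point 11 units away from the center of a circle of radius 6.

tangent = √(d² - r²) = √(11² - 6²) = √(121 - 36) = √85 = sqrt(85)

sqrt(85)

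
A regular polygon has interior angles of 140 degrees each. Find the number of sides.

Each interior angle of a regular n-gon is (n - 2) * 180 / n.
Setting this equal to 140:
(n - 2) * 180 / n = 140
Each exterior angle = 180 - 140 = 40 degrees.
Since exterior angles sum to 360: n = 360 / 40 = 9.

9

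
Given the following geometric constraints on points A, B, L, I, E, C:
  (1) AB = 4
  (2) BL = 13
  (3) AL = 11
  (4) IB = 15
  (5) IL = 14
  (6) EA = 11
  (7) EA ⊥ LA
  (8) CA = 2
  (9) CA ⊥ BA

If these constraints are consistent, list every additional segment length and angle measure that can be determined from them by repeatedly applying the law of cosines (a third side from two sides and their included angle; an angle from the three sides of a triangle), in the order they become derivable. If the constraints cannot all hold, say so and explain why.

The constraints are consistent. Derivable facts, in order:
After 1 step:
- BC = 2·√5
- LE = 11·√2
- ∠ABL = 52.02°
- ∠ALB = 16.66°
- ∠BAL = 111.32°
- ∠BIL = 53.13°
- ∠BLI = 67.38°
- ∠IBL = 59.49°
After 2 steps:
- ∠ABC = 26.57°
- ∠ACB = 63.43°
- ∠AEL = 45°
- ∠ALE = 45°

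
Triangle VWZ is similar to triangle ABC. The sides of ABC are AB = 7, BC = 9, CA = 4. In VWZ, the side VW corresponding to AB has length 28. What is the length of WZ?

Similar triangles have proportional sides. Setting up the proportion:
VW / AB = WZ / BC
28 / 7 = WZ / 9
WZ = 9 * 28 / 7 = 36.

36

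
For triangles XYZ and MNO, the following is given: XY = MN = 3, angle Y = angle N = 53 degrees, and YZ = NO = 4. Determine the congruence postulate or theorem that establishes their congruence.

Consider the given information: XY = MN = 3, angle Y = angle N = 53 degrees, and YZ = NO = 4
This is not ASA or HL: ASA requires two angles and the side between them. HL only applies to right triangles with matching hypotenuse and leg.
The correct criterion is SAS. Two pairs of corresponding sides and the included angle are equal (Side-Angle-Side).

SAS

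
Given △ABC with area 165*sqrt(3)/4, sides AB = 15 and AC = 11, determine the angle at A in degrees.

sin(C) = 2 * 165*sqrt(3)/4 / (15 * 11) = sqrt(3)/2, so C = arcsin(sqrt(3)/2) = 60°.
Since sin(180° - C) = sin(C), the obtuse angle 120° gives the same area, so C = 60° or C = 120°.

60° or 120°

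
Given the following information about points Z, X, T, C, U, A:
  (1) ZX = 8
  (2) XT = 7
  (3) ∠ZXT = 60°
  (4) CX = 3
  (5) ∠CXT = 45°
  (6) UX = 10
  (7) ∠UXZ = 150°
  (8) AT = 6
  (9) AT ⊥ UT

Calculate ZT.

Step 1: By the law of cosines on triangle ZXT: ZT² = 8² + 7² − 2·8·7·cos(60°) = 57, so ZT = √57.

Therefore, the length of ZT = √57.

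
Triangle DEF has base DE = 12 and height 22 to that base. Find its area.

Area = (1/2)(12)(22) = 132

132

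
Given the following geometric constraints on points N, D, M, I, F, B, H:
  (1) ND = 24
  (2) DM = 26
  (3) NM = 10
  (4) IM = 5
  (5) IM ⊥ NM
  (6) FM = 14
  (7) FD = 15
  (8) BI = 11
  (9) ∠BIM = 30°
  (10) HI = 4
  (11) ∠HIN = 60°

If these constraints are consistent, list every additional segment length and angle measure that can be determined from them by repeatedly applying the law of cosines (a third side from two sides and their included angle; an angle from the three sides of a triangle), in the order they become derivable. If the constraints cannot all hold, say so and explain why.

The constraints are consistent. Derivable facts, in order:
After 1 step:
- MB ≈ 7.12
- NI = 5·√5
- ∠DFM = 127.38°
- ∠DMF = 27.29°
- ∠DMN = 67.38°
- ∠DNM = 90°
- ∠FDM = 25.33°
- ∠MDN = 22.62°
After 2 steps:
- NH ≈ 9.81
- ∠BMI = 129.45°
- ∠IBM = 20.55°
- ∠INM = 26.57°
- ∠MIN = 63.43°
After 3 steps:
- ∠HNI = 20.67°
- ∠IHN = 99.33°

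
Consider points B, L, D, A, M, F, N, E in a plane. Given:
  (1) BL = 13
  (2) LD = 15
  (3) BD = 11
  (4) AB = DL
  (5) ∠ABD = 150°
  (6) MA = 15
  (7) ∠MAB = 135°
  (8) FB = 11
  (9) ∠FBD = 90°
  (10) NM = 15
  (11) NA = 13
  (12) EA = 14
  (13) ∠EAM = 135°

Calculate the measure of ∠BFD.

Step 1: By the law of cosines on triangle FBD: FD² = 11² + 11² − 2·11·11·cos(90°) = 242, so FD = 11·√2.
Step 2: By the inverse law of cosines on triangle BFD: cos(∠BFD) = (11² + (11·√2)² − 11²) / (2·11·11·√2) = 242/342.24 = 0.7071, so ∠BFD = 45°.

Therefore, the measure of angle ∠BFD = 45°.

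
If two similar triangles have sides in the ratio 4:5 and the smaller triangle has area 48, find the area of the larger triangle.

The ratio of areas of similar triangles = (side ratio)^2.
Side ratio = 4:5, so area ratio = 16:25.
Area of the larger triangle / Area of the smaller triangle = 25/16
Area of the larger triangle = 48 * 25/16 = 75

75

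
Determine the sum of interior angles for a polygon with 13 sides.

The sum of interior angles of an n-sided polygon is (n - 2) * 180.
For n = 13: (13 - 2) * 180 = 11 * 180 = 1980 degrees.

1980 degrees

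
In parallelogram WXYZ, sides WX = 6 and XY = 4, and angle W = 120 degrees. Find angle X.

Opposite sides of a parallelogram are parallel, so consecutive angles form co-interior angles on a transversal.
Co-interior angles sum to 180°, giving angle X = 180 - 120 = 60 degrees.

60 degrees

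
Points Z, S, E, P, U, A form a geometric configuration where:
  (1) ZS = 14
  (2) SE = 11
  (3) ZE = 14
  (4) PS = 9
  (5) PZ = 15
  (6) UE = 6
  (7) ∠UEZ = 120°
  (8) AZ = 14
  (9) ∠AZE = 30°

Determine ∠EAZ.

Step 1: By the law of cosines on triangle AZE: AE² = 14² + 14² − 2·14·14·cos(30°) = 52.52, so AE ≈ 7.25.
Step 2: By the inverse law of cosines on triangle EAZ: cos(∠EAZ) = (7.25² + 14² − 14²) / (2·7.25·14) = 52.52/202.91 = 0.2588, so ∠EAZ = 75°.

Therefore, the measure of angle ∠EAZ = 75°.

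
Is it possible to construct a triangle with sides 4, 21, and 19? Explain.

Check all three triangle inequalities:
4 + 21 = 25 > 19 ✓
4 + 19 = 23 > 21 ✓
21 + 19 = 40 > 4 ✓
All conditions hold, so these sides form a valid triangle.

Yes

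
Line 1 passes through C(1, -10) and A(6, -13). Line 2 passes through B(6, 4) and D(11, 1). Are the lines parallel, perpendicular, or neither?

Slope of line 1: m1 = (-13 - -10)/(6 - 1) = -3/5 = -3/5
Slope of line 2: m2 = (1 - 4)/(11 - 6) = -3/5 = -3/5
m1 = m2, so the lines are parallel.

Parallel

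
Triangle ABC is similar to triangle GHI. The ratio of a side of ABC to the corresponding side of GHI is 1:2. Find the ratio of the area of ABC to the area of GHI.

Area ratio = (side ratio)^2 = (1/2)^2 = 1:4.

1:4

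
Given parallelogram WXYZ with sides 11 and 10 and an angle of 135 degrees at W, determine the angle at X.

In a parallelogram, consecutive angles are supplementary (sum to 180°).
angle X = 180 - angle W
angle X = 180 - 135
angle X = 45 degrees

45 degrees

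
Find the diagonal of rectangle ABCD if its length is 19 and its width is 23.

A rectangle's diagonal splits it into two right triangles, with the diagonal as the hypotenuse.
By the Pythagorean theorem, d^2 = 19^2 + 23^2 = 890.
Therefore d = sqrt(890).

sqrt(890)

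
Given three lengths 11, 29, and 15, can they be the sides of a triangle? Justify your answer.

Check the triangle inequality: 11 + 15 = 26 ≤ 29.
Since the sum of two sides does not exceed the third, no triangle can be formed.

No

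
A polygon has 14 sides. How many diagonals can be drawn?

Each of the 14 vertices connects to 11 non-adjacent vertices via diagonals.
Total connections = 14 × 11 = 154, but each diagonal is counted twice.
Number of diagonals = 154 / 2 = 77.

77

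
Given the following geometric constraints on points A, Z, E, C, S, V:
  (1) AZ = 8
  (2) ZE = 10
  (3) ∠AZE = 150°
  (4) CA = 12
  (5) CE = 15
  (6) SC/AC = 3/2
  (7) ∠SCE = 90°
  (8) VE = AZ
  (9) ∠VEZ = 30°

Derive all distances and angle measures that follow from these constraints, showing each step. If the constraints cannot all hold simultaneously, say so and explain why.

The constraints are consistent.

From the given relations:
  SC = 3/2·AC = 3/2·12 = 18
  VE = AZ = 8

Step 1: From AZ = 8, ZE = 10, and ∠AZE = 150°, by the law of cosines:
  AE² = AZ² + ZE² - 2·AZ·ZE·cos(150°) = 64 + 100 + 138.6 = 302.6
  AE ≈ 17.39

Step 2: From ZE = 10, EV = 8, and ∠ZEV = 30°, by the law of cosines:
  ZV² = ZE² + EV² - 2·ZE·EV·cos(30°) = 100 + 64 - 138.6 = 25.44
  ZV ≈ 5.04

Step 3: From EC = 15, CS = 18, and ∠ECS = 90°, by the law of cosines:
  ES² = EC² + CS² - 2·EC·CS·cos(90°) = 225 + 324 - 0 = 549
  ES = 3·√61

Step 4: From AC = 12, AE = 17.39, CE = 15, by the inverse law of cosines:
  cos(∠CAE) = (AC² + AE² - CE²) / (2·AC·AE)
  ∠CAE = 57.94°

Step 5: From AE = 17.39, AZ = 8, EZ = 10, by the inverse law of cosines:
  cos(∠EAZ) = (AE² + AZ² - EZ²) / (2·AE·AZ)
  ∠EAZ = 16.71°

Step 6: From ZE = 10, ZV = 5.04, EV = 8, by the inverse law of cosines:
  cos(∠EZV) = (ZE² + ZV² - EV²) / (2·ZE·ZV)
  ∠EZV = 52.48°

Step 7: From EA = 17.39, EC = 15, AC = 12, by the inverse law of cosines:
  cos(∠AEC) = (EA² + EC² - AC²) / (2·EA·EC)
  ∠AEC = 42.69°

Step 8: From EA = 17.39, EZ = 10, AZ = 8, by the inverse law of cosines:
  cos(∠AEZ) = (EA² + EZ² - AZ²) / (2·EA·EZ)
  ∠AEZ = 13.29°

Step 9: From EC = 15, ES = 3·√61, CS = 18, by the inverse law of cosines:
  cos(∠CES) = (EC² + ES² - CS²) / (2·EC·ES)
  ∠CES = 50.19°

Step 10: From CA = 12, CE = 15, AE = 17.39, by the inverse law of cosines:
  cos(∠ACE) = (CA² + CE² - AE²) / (2·CA·CE)
  ∠ACE = 79.37°

Step 11: From SC = 18, SE = 3·√61, CE = 15, by the inverse law of cosines:
  cos(∠CSE) = (SC² + SE² - CE²) / (2·SC·SE)
  ∠CSE = 39.81°

Step 12: From VE = 8, VZ = 5.04, EZ = 10, by the inverse law of cosines:
  cos(∠EVZ) = (VE² + VZ² - EZ²) / (2·VE·VZ)
  ∠EVZ = 97.52°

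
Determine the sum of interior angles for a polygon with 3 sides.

The sum of interior angles of an n-sided polygon is (n - 2) * 180.
For n = 3: (3 - 2) * 180 = 1 * 180 = 180 degrees.

180 degrees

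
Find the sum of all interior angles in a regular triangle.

The sum of interior angles of an n-sided polygon is (n - 2) * 180.
For n = 3: (3 - 2) * 180 = 1 * 180 = 180 degrees.

180 degrees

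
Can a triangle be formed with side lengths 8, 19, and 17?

Sort the sides: 8, 17, 19.
It suffices to check that the sum of the two smallest exceeds the largest:
8 + 17 = 25 > 19. ✓
Yes, a valid triangle can be formed.

Yes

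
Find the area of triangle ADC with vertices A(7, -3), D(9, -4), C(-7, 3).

Shoelace: Area = (1/2)|7(-4-3) + 9(3--3) + -7(-3--4)| = (1/2)(2) = 1

1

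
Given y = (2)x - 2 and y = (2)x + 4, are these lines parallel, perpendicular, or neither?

Slope of line 1: m1 = 2
Slope of line 2: m2 = 2
m1 = m2, so the lines are parallel.

Parallel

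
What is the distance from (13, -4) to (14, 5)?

d = sqrt((1)^2 + (9)^2) = sqrt(82)

sqrt(82)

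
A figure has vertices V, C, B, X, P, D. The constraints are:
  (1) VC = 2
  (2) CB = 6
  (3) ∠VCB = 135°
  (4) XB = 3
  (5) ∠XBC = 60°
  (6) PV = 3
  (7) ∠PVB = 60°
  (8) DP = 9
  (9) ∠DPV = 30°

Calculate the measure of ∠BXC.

Step 1: By the law of cosines on triangle XBC: XC² = 3² + 6² − 2·3·6·cos(60°) = 27, so XC = 3·√3.
Step 2: By the inverse law of cosines on triangle BXC: cos(∠BXC) = (3² + (3·√3)² − 6²) / (2·3·3·√3) = 0/31.18 = 0, so ∠BXC = 90°.

Therefore, the measure of angle ∠BXC = 90°.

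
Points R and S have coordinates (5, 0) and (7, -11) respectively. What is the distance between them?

The horizontal distance is |7 - 5| = 2 and the vertical distance is |-11 - 0| = 11.
By the Pythagorean theorem, d = sqrt(2^2 + 11^2) = sqrt(125) = 5*sqrt(5).

5*sqrt(5)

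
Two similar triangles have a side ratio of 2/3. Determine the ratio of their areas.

The ratio of areas of similar triangles equals the square of the side ratio.
Side ratio = 2:3
Area ratio = (2/3)^2 = 4/9 = 4:9

4:9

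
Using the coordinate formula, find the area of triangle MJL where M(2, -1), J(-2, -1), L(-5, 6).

Shoelace: Area = (1/2)|2(-1-6) + -2(6--1) + -5(-1--1)| = (1/2)(28) = 14

14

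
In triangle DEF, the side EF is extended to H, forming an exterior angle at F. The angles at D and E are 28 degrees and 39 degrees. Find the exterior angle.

The interior angle at F is 180 - 28 - 39 = 113 degrees.
The exterior angle and interior angle at F are supplementary:
Exterior angle = 180 - 113 = 67 degrees.

67 degrees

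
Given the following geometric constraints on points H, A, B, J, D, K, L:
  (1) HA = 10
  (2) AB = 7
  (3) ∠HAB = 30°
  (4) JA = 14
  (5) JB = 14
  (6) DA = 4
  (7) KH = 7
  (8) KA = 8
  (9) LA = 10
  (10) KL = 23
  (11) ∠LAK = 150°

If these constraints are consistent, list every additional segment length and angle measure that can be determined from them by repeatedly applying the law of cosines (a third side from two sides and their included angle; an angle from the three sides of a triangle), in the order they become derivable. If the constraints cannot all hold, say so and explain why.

These constraints are not satisfiable: by the triangle inequality in triangle AKL, (8) KA = 8 and (9) LA = 10 force KL ≤ 8 + 10 = 18, but (10) says KL = 23. No planar figure meets all of them, so nothing further can be derived.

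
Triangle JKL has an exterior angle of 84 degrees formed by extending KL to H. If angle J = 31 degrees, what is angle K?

The exterior angle theorem states that an exterior angle equals the sum of the two non-adjacent interior angles.
So 84 = 31 + angle K, which gives angle K = 84 - 31 = 53 degrees.

53 degrees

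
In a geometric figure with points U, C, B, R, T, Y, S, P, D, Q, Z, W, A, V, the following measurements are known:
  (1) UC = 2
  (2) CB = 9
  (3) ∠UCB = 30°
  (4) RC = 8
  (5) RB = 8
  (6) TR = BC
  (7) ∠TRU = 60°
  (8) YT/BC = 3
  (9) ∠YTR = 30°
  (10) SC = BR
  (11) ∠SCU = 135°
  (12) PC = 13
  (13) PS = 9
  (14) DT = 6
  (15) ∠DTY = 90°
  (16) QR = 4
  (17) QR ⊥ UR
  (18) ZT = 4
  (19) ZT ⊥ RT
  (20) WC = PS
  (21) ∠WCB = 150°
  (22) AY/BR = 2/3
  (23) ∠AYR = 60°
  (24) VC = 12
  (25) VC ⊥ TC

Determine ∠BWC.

From the given relations: WC = PS = 9.
Step 1: By the law of cosines on triangle WCB: WB² = 9² + 9² − 2·9·9·cos(150°) = 302.3, so WB ≈ 17.39.
Step 2: By the inverse law of cosines on triangle BWC: cos(∠BWC) = (17.39² + 9² − 9²) / (2·17.39·9) = 302.3/312.96 = 0.9659, so ∠BWC = 15°.

Therefore, the measure of angle ∠BWC = 15°.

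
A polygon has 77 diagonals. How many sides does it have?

Using d = n(n - 3)/2, we solve 77 = n(n - 3)/2.
So n(n - 3) = 154.
Testing n = 14: 14 * 11 = 154 = 154. Correct.
The polygon has 14 sides.

14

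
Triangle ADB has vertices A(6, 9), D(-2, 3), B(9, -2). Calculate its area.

The Shoelace formula computes the area from vertex coordinates by summing cross products.
For vertices (6,9), (-2,3), (9,-2):
Signed sum = 6*3 - -2*9 + -2*-2 - 9*3 + 9*9 - 6*-2
= 36 + -23 + 93 = 106
Area = (1/2)|106| = 53.

53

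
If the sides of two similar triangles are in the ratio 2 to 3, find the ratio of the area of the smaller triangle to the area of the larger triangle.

The ratio of areas of similar triangles equals the square of the side ratio.
Side ratio = 2:3
Area ratio = (2/3)^2 = 4/9 = 4:9

4:9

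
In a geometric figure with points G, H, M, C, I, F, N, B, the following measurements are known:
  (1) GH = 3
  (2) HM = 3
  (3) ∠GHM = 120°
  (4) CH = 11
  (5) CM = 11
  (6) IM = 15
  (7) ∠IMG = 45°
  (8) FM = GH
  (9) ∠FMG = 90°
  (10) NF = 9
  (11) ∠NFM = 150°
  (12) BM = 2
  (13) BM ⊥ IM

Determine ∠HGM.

Step 1: By the law of cosines on triangle GHM: GM² = 3² + 3² − 2·3·3·cos(120°) = 27, so GM = 3·√3.
Step 2: By the inverse law of cosines on triangle HGM: cos(∠HGM) = (3² + (3·√3)² − 3²) / (2·3·3·√3) = 27/31.18 = 0.866, so ∠HGM = 30°.

Therefore, the measure of angle ∠HGM = 30°.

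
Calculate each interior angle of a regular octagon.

Each interior angle of a regular n-gon is (n - 2) * 180 / n.
For n = 8: (8 - 2) * 180 / 8 = 1080/8 = 135 degrees.

135 degrees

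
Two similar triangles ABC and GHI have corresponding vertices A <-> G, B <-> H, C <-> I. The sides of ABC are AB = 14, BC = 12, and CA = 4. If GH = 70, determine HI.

Since the triangles are similar, the ratio of corresponding sides is constant.
Scale factor k = GH / AB = 70 / 14 = 5
HI = k * BC = 5 * 12 = 60

60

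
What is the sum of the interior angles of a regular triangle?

The sum of interior angles of an n-sided polygon is (n - 2) * 180.
For n = 3: (3 - 2) * 180 = 1 * 180 = 180 degrees.

180 degrees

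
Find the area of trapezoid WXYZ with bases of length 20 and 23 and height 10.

Area of a trapezoid = (base1 + base2) * height / 2
Area = (20 + 23) * 10 / 2
Area = 43 * 10 / 2
Area = 430 / 2
Area = 215

215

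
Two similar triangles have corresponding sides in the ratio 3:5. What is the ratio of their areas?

The ratio of areas of similar triangles equals the square of the side ratio.
Side ratio = 3:5
Area ratio = (3/5)^2 = 9/25 = 9:25

9:25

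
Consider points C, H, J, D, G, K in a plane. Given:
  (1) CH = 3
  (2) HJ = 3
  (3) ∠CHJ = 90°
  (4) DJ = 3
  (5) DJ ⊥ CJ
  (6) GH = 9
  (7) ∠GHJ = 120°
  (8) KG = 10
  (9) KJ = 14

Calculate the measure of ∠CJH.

Step 1: By the law of cosines on triangle JHC: JC² = 3² + 3² − 2·3·3·cos(90°) = 18, so JC = 3·√2.
Step 2: By the inverse law of cosines on triangle CJH: cos(∠CJH) = ((3·√2)² + 3² − 3²) / (2·3·√2·3) = 18/25.46 = 0.7071, so ∠CJH = 45°.

Therefore, the measure of angle ∠CJH = 45°.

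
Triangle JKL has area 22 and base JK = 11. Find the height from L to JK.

Area = (1/2) * base * height
height = 2 * Area / base
height = 2 * 22 / 11
height = 44 / 11
height = 4

4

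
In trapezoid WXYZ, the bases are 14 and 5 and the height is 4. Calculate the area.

Area of a trapezoid = (base1 + base2) * height / 2
Area = (14 + 5) * 4 / 2
Area = 19 * 4 / 2
Area = 76 / 2
Area = 38

38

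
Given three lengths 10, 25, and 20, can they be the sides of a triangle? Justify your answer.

Sort the sides: 10, 20, 25.
It suffices to check that the sum of the two smallest exceeds the largest:
10 + 20 = 30 > 25. ✓
Yes, a valid triangle can be formed.

Yes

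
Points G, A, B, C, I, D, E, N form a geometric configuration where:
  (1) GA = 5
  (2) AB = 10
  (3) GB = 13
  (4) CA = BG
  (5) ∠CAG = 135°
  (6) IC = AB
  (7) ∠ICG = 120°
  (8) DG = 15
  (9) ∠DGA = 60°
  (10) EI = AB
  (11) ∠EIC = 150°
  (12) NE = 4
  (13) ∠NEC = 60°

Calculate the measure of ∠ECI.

From the given relations: IC = AB = 10; EI = AB = 10.
Step 1: By the law of cosines on triangle CIE: CE² = 10² + 10² − 2·10·10·cos(150°) = 373.21, so CE ≈ 19.32.
Step 2: By the inverse law of cosines on triangle ECI: cos(∠ECI) = (19.32² + 10² − 10²) / (2·19.32·10) = 373.21/386.37 = 0.9659, so ∠ECI = 15°.

Therefore, the measure of angle ∠ECI = 15°.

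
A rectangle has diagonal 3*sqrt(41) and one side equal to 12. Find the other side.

Using the Pythagorean theorem: d^2 = a^2 + b^2
b^2 = d^2 - a^2
b^2 = 369 - 144
b^2 = 225
b = sqrt(225) = 15

15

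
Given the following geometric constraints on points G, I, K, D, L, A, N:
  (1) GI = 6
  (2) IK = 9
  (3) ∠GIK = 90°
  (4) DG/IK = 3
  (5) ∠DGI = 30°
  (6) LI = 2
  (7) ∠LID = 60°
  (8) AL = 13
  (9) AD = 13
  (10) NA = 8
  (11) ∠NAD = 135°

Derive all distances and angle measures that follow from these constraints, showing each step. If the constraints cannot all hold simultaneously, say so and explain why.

The constraints are consistent.

From the given relations:
  DG = 3·IK = 3·9 = 27

Step 1: From GI = 6, IK = 9, and ∠GIK = 90°, by the law of cosines:
  GK² = GI² + IK² - 2·GI·IK·cos(90°) = 36 + 81 - 0 = 117
  GK = 3·√13

Step 2: From IG = 6, GD = 27, and ∠IGD = 30°, by the law of cosines:
  ID² = IG² + GD² - 2·IG·GD·cos(30°) = 36 + 729 - 280.6 = 484.4
  ID ≈ 22.01

Step 3: From DA = 13, AN = 8, and ∠DAN = 135°, by the law of cosines:
  DN² = DA² + AN² - 2·DA·AN·cos(135°) = 169 + 64 + 147.1 = 380.1
  DN ≈ 19.5

Step 4: From DI = 22.01, IL = 2, and ∠DIL = 60°, by the law of cosines:
  DL² = DI² + IL² - 2·DI·IL·cos(60°) = 484.4 + 4 - 44.02 = 444.4
  DL ≈ 21.08

Step 5: From GI = 6, GK = 3·√13, IK = 9, by the inverse law of cosines:
  cos(∠IGK) = (GI² + GK² - IK²) / (2·GI·GK)
  ∠IGK = 56.31°

Step 6: From ID = 22.01, IG = 6, DG = 27, by the inverse law of cosines:
  cos(∠DIG) = (ID² + IG² - DG²) / (2·ID·IG)
  ∠DIG = 142.17°

Step 7: From KG = 3·√13, KI = 9, GI = 6, by the inverse law of cosines:
  cos(∠GKI) = (KG² + KI² - GI²) / (2·KG·KI)
  ∠GKI = 33.69°

Step 8: From DA = 13, DN = 19.5, AN = 8, by the inverse law of cosines:
  cos(∠ADN) = (DA² + DN² - AN²) / (2·DA·DN)
  ∠ADN = 16.87°

Step 9: From DG = 27, DI = 22.01, GI = 6, by the inverse law of cosines:
  cos(∠GDI) = (DG² + DI² - GI²) / (2·DG·DI)
  ∠GDI = 7.83°

Step 10: From NA = 8, ND = 19.5, AD = 13, by the inverse law of cosines:
  cos(∠AND) = (NA² + ND² - AD²) / (2·NA·ND)
  ∠AND = 28.13°

Step 11: From DA = 13, DL = 21.08, AL = 13, by the inverse law of cosines:
  cos(∠ADL) = (DA² + DL² - AL²) / (2·DA·DL)
  ∠ADL = 35.83°

Step 12: From DI = 22.01, DL = 21.08, IL = 2, by the inverse law of cosines:
  cos(∠IDL) = (DI² + DL² - IL²) / (2·DI·DL)
  ∠IDL = 4.71°

Step 13: From LA = 13, LD = 21.08, AD = 13, by the inverse law of cosines:
  cos(∠ALD) = (LA² + LD² - AD²) / (2·LA·LD)
  ∠ALD = 35.83°

Step 14: From LD = 21.08, LI = 2, DI = 22.01, by the inverse law of cosines:
  cos(∠DLI) = (LD² + LI² - DI²) / (2·LD·LI)
  ∠DLI = 115.29°

Step 15: From AD = 13, AL = 13, DL = 21.08, by the inverse law of cosines:
  cos(∠DAL) = (AD² + AL² - DL²) / (2·AD·AL)
  ∠DAL = 108.35°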